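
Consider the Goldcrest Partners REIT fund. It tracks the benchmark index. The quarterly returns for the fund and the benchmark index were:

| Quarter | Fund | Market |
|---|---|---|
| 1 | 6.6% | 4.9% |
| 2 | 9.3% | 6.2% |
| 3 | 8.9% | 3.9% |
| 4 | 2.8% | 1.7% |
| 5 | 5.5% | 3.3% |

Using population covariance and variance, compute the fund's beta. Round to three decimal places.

1.330

r̄p = 6.6200%,  r̄m = 4.0000%
Cov = Σ(rp − r̄p)(rm − r̄m) / 5 = 3.0440
Var(rm) = Σ(rm − r̄m)² / 5 = 2.2880
β = Cov / Var = 3.0440 / 2.2880 = 1.3304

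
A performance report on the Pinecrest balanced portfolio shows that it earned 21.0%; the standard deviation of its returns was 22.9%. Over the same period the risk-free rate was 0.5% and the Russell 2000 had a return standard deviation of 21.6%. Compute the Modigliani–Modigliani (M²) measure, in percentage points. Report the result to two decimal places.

19.84

Sharpe = (Rp − Rf) / σp = (21.0% − 0.5%) / 22.9% = 0.8952
M² = Rf + Sharpe × σm = 0.5% + 0.8952 × 21.6% = 19.8363%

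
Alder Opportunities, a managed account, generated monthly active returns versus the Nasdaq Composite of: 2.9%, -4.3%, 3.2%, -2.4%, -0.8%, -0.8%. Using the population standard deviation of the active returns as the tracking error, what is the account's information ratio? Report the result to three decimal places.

μ = (2.9 − 4.3 + 3.2 − 2.4 − 0.8 − 0.8) / 6 = -2.20 / 6 = -0.3667%
Population σ = √[Σ(r − μ)² / 6] = √[43.3733 / 6] = √7.2289 = 2.6887%
IR = μ / tracking error = -0.3667 / 2.6887 = -0.1364

-0.136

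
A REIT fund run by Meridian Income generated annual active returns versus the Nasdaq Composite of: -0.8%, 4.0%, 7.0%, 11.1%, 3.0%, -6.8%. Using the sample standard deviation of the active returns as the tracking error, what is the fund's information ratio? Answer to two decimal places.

Mean return r̄ = 17.50 / 6 = 2.9167%
Sample σ = √[Σ(r − r̄)² / 5] = √[193.0483 / 5] = √38.6097 = 6.2137%
IR = r̄ / tracking error = 2.9167 / 6.2137 = 0.4694

0.47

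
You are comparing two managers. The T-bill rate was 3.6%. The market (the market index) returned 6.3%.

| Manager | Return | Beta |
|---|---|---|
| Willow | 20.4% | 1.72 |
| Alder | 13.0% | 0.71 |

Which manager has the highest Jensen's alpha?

Willow: α = 20.4% − [3.6% + 1.72 × (6.3% − 3.6%)] = 12.156
Alder: α = 13.0% − [3.6% + 0.71 × (6.3% − 3.6%)] = 7.483
Highest: Willow (12.156).

Willow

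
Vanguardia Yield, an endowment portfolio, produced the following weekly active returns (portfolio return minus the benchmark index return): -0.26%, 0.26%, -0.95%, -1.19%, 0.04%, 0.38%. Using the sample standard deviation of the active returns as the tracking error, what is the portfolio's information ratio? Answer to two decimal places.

μ = (-0.26 + 0.26 − 0.95 − 1.19 + 0.04 + 0.38) / 6 = -0.2867%
Sample std dev = √[2.1067 / 5] = 0.6491%
IR = μ / tracking error = -0.2867 / 0.6491 = -0.4417

-0.44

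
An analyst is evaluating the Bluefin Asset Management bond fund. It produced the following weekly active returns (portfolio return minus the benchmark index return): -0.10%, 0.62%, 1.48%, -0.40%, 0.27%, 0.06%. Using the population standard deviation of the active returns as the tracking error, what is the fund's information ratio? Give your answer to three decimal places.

0.531

μ = (-0.1 + 0.62 + 1.48 − 0.4 + 0.27 + 0.06) / 6 = 0.3217%
Population σ = √[Σ(r − μ)² / 6] = √[2.2005 / 6] = √0.3668 = 0.6056%
IR = μ / tracking error = 0.3217 / 0.6056 = 0.5312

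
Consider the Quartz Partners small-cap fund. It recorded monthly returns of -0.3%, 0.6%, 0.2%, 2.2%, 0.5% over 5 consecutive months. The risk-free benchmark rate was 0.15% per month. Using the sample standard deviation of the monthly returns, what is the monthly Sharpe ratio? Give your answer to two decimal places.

Mean return r̄ = 3.20 / 5 = 0.6400%
Σ(r − r̄)² = (-0.3 − 0.6400)² + (0.6 − 0.6400)² + (0.2 − 0.6400)² + … = 3.5320
σ = √[3.5320 / 4] = 0.9397%
Sharpe = (r̄ − rf) / σ = (0.6400 − 0.15) / 0.9397 = 0.4900 / 0.9397 = 0.5214

0.52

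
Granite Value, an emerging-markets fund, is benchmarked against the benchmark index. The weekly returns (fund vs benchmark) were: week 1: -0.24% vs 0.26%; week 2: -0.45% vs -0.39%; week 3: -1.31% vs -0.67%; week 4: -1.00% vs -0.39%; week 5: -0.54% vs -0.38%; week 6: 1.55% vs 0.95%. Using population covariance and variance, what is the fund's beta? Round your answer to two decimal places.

1.58

r̄p = -0.3317%,  r̄m = -0.1033%
Cov = Σ(rp − r̄p)(rm − r̄m) / 6 = 0.4755
Var(rm) = Σ(rm − r̄m)² / 6 = 0.3006
β = Cov / Var = 0.4755 / 0.3006 = 1.5818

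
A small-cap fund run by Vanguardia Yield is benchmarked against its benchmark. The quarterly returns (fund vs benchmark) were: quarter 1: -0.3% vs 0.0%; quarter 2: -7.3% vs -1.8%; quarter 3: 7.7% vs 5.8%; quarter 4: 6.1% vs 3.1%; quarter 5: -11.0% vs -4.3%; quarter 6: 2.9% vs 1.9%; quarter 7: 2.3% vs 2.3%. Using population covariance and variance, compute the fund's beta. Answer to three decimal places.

r̄p = 0.0571%,  r̄m = 1.0000%
Cov = Σ(rp − r̄p)(rm − r̄m) / 7 = 19.2014
Var(rm) = Σ(rm − r̄m)² / 7 = 9.5543
β = Cov / Var = 19.2014 / 9.5543 = 2.0097

2.010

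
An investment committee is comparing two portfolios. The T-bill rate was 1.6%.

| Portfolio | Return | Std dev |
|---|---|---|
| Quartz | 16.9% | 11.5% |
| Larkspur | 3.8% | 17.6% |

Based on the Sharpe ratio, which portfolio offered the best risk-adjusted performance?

Quartz: Sharpe ratio = (16.9% − 1.6%) / 11.5% = 1.330
Larkspur: Sharpe ratio = (3.8% − 1.6%) / 17.6% = 0.125
Highest: Quartz (1.330).

Quartz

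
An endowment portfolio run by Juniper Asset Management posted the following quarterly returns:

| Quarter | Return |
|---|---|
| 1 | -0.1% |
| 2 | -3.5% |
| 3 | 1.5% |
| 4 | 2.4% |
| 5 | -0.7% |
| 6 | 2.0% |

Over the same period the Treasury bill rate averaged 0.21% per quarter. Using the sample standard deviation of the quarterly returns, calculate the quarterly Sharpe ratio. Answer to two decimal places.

r̄ = (-0.1 − 3.5 + 1.5 + 2.4 − 0.7 + 2) / 6 = 0.2667%
Sample std dev = √[24.3333 / 5] = 2.2061%
Sharpe = (r̄ − rf) / σ = (0.2667 − 0.21) / 2.2061 = 0.0567 / 2.2061 = 0.0257

0.03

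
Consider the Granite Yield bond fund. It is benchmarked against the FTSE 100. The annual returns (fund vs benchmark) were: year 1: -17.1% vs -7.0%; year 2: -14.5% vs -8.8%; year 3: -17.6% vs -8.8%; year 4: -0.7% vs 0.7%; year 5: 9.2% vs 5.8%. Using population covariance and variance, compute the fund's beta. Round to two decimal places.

r̄p = -8.1400%,  r̄m = -3.6200%
Cov = Σ(rp − r̄p)(rm − r̄m) / 5 = 61.5432
Var(rm) = Σ(rm − r̄m)² / 5 = 34.4976
β = Cov / Var = 61.5432 / 34.4976 = 1.7840

1.78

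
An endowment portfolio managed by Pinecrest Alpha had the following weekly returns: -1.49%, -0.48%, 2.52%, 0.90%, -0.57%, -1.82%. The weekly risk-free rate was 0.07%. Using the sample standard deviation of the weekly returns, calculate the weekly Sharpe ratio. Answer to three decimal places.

-0.140

μ = (-1.49 − 0.48 + 2.52 + 0.9 − 0.57 − 1.82) / 6 = -0.940 / 6 = -0.1567%
Σ(r − μ)² = (-1.49 − (-0.1567))² + (-0.48 − (-0.1567))² + … = 13.1009
σ = √[13.1009 / 5] = 1.6187%
Sharpe = (μ − rf) / σ = (-0.1567 − 0.07) / 1.6187 = -0.2267 / 1.6187 = -0.1401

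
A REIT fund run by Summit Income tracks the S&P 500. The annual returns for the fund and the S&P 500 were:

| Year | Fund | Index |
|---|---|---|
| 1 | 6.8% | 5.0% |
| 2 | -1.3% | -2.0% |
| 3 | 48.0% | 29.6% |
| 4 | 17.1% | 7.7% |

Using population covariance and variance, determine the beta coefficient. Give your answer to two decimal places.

1.57

r̄p = 17.6500%,  r̄m = 10.0750%
Cov = Σ(rp − r̄p)(rm − r̄m) / 4 = 219.4438
Var(rm) = Σ(rm − r̄m)² / 4 = 139.6069
β = Cov / Var = 219.4438 / 139.6069 = 1.5719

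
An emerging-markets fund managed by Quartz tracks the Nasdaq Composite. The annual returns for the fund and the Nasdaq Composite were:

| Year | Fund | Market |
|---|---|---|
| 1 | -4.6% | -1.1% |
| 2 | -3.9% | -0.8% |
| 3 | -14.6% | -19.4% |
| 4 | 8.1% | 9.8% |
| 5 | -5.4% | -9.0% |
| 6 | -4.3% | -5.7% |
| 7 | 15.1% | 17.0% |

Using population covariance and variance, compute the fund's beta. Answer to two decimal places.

0.80

r̄p = -1.3714%,  r̄m = -1.3143%
Cov = Σ(rp − r̄p)(rm − r̄m) / 7 = 98.2847
Var(rm) = Σ(rm − r̄m)² / 7 = 123.5212
β = Cov / Var = 98.2847 / 123.5212 = 0.7957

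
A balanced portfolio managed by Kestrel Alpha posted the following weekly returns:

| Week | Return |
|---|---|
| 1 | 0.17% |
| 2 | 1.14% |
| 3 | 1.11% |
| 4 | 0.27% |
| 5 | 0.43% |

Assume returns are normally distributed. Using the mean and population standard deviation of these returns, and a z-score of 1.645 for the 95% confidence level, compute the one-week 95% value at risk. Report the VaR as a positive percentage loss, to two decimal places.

0.06

μ = (0.17 + 1.14 + 1.11 + 0.27 + 0.43) / 5 = 0.6240%
Σ(r − μ)² = (0.17 − 0.6240)² + (1.14 − 0.6240)² + (1.11 − 0.6240)² + … = 0.8715
population σ = √(0.8715 / 5) = √0.1743 = 0.4175%
VaR = −(μ − z·σ) = −(0.6240 − 1.645 × 0.4175) = −(-0.0628) = 0.0628%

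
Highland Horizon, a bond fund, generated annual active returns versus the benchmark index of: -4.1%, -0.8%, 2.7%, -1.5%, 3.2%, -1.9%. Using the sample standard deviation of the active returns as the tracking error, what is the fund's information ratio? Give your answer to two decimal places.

-0.14

r̄ = (-4.1 − 0.8 + 2.7 − 1.5 + 3.2 − 1.9) / 6 = -0.4000%
Σ(r − r̄)² = (-4.1 − (-0.4000))² + (-0.8 − (-0.4000))² + (2.7 − (-0.4000))² + … = 39.8800
sample σ = √(39.8800 / 5) = √7.9760 = 2.8242%
IR = r̄ / tracking error = -0.4000 / 2.8242 = -0.1416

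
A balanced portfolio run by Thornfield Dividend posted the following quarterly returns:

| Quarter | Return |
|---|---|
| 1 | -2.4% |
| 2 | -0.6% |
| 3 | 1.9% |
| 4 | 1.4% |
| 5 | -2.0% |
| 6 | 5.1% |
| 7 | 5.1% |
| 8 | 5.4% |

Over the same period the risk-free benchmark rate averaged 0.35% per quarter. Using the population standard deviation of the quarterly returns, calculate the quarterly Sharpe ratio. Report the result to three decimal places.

0.460

r̄ = (-2.4 − 0.6 + 1.9 + 1.4 − 2 + 5.1 + 5.1 + 5.4) / 8 = 1.7375%
Σ(r − r̄)² = 72.7188; population σ = √(72.7188/8) = 3.0149%
Sharpe = (r̄ − rf) / σ = (1.7375 − 0.35) / 3.0149 = 1.3875 / 3.0149 = 0.4602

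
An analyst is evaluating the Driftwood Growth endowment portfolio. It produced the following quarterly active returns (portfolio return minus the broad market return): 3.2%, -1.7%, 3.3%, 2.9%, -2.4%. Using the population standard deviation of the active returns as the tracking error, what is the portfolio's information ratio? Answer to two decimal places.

μ = (3.2 − 1.7 + 3.3 + 2.9 − 2.4) / 5 = 5.30 / 5 = 1.0600%
Σ(r − μ)² = 32.5720; population σ = √(32.5720/5) = 2.5523%
IR = μ / tracking error = 1.0600 / 2.5523 = 0.4153

0.42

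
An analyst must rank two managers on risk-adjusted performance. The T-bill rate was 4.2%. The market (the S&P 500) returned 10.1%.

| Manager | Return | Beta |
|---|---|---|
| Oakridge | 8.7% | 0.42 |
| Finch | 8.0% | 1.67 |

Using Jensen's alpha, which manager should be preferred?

Oakridge

Oakridge: α = 8.7% − [4.2% + 0.42 × (10.1% − 4.2%)] = 2.022
Finch: α = 8.0% − [4.2% + 1.67 × (10.1% − 4.2%)] = -6.053
Highest: Oakridge (2.022).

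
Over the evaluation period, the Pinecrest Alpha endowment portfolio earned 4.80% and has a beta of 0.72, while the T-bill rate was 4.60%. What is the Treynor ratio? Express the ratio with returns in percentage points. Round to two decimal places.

Treynor = (Rp − Rf) / β = (4.80% − 4.60%) / 0.72 = 0.20 / 0.72 = 0.2778

0.28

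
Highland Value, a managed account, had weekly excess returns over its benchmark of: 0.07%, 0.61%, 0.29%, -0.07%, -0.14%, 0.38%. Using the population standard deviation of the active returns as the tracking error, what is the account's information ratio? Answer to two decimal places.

0.72

μ = (0.07 + 0.61 + 0.29 − 0.07 − 0.14 + 0.38) / 6 = 0.1900%
Σ(r − μ)² = (0.07 − 0.1900)² + (0.61 − 0.1900)² + … = 0.4134
σ = √[0.4134 / 6] = 0.2625%
IR = μ / tracking error = 0.1900 / 0.2625 = 0.7238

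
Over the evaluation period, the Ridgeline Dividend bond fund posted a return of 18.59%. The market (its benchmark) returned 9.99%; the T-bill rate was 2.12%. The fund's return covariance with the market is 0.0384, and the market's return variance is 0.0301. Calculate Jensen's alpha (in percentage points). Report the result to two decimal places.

6.43

β = Cov / Var = 0.0384 / 0.0301 = 1.2757
E[R] = Rf + β(Rm − Rf) = 2.12% + 1.2757 × (9.99% − 2.12%) = 12.1598%
α = Rp − E[R] = 18.59% − 12.1598% = 6.4302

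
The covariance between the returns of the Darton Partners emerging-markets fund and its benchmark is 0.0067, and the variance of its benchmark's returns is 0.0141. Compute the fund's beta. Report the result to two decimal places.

0.48

β = Cov(Rp, Rm) / Var(Rm) = 0.0067 / 0.0141 = 0.4752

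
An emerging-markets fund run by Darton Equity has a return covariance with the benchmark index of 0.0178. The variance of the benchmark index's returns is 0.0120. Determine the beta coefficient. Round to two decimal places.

1.48

β = Cov(Rp, Rm) / Var(Rm) = 0.0178 / 0.0120 = 1.4833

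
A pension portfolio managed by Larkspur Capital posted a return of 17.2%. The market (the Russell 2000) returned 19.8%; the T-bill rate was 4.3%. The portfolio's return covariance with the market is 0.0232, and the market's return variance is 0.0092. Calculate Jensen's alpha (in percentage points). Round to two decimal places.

-26.19

β = Cov / Var = 0.0232 / 0.0092 = 2.5217
E[R] = Rf + β(Rm − Rf) = 4.3% + 2.5217 × (19.8% − 4.3%) = 43.3864%
α = Rp − E[R] = 17.2% − 43.3864% = -26.1864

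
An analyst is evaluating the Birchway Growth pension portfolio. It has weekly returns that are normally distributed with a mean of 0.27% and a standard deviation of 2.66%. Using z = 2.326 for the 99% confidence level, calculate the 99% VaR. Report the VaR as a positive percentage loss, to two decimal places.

VaR (as % loss) = −(μ − z·σ) = −(0.27% − 2.326 × 2.66%) = −(-5.91716%) = 5.91716%

5.92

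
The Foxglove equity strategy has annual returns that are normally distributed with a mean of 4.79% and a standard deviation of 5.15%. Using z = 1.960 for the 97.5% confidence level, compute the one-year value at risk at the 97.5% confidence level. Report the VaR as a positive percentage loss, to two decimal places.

5.30

VaR (as % loss) = −(μ − z·σ) = −(4.79% − 1.960 × 5.15%) = −(-5.3040%) = 5.3040%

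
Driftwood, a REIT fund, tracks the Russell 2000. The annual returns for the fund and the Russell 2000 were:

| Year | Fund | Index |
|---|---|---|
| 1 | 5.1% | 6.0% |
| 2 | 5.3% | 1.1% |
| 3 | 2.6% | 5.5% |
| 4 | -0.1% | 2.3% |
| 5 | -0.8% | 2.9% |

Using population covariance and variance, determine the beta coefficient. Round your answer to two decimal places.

r̄p = 2.4200%,  r̄m = 3.5600%
Cov = Σ(rp − r̄p)(rm − r̄m) / 5 = 1.0208
Var(rm) = Σ(rm − r̄m)² / 5 = 3.5584
β = Cov / Var = 1.0208 / 3.5584 = 0.2869

0.29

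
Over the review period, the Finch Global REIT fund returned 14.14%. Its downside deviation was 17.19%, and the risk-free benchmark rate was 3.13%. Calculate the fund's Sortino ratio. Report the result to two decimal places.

0.64

Sortino = (Rp − Rf) / σd = (14.14% − 3.13%) / 17.19% = 11.01% / 17.19% = 0.6405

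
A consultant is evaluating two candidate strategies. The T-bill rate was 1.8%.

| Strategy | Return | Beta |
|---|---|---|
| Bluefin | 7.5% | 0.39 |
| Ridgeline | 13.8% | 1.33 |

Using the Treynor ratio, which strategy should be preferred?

Bluefin

Bluefin: Treynor = (7.5% − 1.8%) / 0.39 = 14.615
Ridgeline: Treynor = (13.8% − 1.8%) / 1.33 = 9.023
Highest: Bluefin (14.615).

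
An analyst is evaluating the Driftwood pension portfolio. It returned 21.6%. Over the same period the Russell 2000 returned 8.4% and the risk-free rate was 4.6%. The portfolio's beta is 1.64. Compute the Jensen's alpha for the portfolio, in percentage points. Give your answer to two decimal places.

CAPM expected return = Rf + β(Rm − Rf) = 4.6% + 1.64 × (8.4% − 4.6%) = 4.6 + 1.64 × 3.80 = 10.8320%
Jensen's α = Rp − E[R] = 21.6% − 10.8320% = 10.7680

10.77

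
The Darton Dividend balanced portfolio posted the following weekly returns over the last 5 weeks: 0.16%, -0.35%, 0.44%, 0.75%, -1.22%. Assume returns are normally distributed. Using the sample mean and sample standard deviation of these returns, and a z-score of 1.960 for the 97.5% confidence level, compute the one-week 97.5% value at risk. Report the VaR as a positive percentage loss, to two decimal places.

1.56

r̄ = (0.16 − 0.35 + 0.44 + 0.75 − 1.22) / 5 = -0.220 / 5 = -0.0440%
Sample σ = √[Σ(r − r̄)² / 4] = √[2.3829 / 4] = √0.5957 = 0.7718%
VaR = −(r̄ − z·σ) = −(-0.0440 − 1.960 × 0.7718) = −(-1.5567) = 1.5567%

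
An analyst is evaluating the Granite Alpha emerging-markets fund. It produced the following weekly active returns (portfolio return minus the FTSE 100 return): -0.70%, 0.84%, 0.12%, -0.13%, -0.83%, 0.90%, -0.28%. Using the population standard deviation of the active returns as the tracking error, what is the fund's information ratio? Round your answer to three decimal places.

μ = (-0.7 + 0.84 + 0.12 − 0.13 − 0.83 + 0.9 − 0.28) / 7 = -0.080 / 7 = -0.0114%
Population std dev = √[2.8033 / 7] = 0.6328%
IR = μ / tracking error = -0.0114 / 0.6328 = -0.0180

-0.018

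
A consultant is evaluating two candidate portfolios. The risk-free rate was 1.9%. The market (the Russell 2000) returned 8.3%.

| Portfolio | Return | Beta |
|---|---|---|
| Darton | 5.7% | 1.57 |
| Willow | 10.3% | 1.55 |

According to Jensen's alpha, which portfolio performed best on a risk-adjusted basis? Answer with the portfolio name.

Darton: α = 5.7% − [1.9% + 1.57 × (8.3% − 1.9%)] = -6.248
Willow: α = 10.3% − [1.9% + 1.55 × (8.3% − 1.9%)] = -1.520
Highest: Willow (-1.520).

Willow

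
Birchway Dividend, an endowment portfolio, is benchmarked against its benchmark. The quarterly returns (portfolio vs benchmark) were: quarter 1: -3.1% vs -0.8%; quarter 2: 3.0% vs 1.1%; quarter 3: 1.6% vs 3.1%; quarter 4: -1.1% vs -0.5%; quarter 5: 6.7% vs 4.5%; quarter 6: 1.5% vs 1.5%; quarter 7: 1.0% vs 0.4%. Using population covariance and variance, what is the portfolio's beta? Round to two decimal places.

1.42

r̄p = 1.3714%,  r̄m = 1.3286%
Cov = Σ(rp − r̄p)(rm − r̄m) / 7 = 4.4765
Var(rm) = Σ(rm − r̄m)² / 7 = 3.1449
β = Cov / Var = 4.4765 / 3.1449 = 1.4234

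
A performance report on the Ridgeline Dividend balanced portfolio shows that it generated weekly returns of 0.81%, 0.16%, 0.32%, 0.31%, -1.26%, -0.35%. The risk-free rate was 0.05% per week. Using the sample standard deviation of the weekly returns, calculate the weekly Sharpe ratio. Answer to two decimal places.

-0.07

r̄ = (0.81 + 0.16 + 0.32 + 0.31 − 1.26 − 0.35) / 6 = -0.0017%
Σ(r − r̄)² = 2.5903; sample σ = √(2.5903/5) = 0.7198%
Sharpe = (r̄ − rf) / σ = (-0.0017 − 0.05) / 0.7198 = -0.0517 / 0.7198 = -0.0718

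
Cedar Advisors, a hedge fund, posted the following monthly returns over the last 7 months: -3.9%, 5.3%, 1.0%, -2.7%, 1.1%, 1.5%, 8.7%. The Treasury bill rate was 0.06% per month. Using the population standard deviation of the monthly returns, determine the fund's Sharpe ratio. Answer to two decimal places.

0.38

μ = (-3.9 + 5.3 + 1 − 2.7 + 1.1 + 1.5 + 8.7) / 7 = 1.5714%
Σ(r − μ)² = (-3.9 − 1.5714)² + (5.3 − 1.5714)² + (1 − 1.5714)² + … = 113.4543
population σ = √(113.4543 / 7) = √16.2078 = 4.0259%
Sharpe = (μ − rf) / σ = (1.5714 − 0.06) / 4.0259 = 1.5114 / 4.0259 = 0.3754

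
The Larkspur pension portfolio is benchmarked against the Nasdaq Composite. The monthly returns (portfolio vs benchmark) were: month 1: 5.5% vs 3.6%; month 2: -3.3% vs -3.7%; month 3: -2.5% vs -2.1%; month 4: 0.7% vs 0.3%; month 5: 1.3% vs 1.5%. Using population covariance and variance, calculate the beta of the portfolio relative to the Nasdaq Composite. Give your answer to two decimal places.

1.19

r̄p = 0.3400%,  r̄m = -0.0800%
Cov = Σ(rp − r̄p)(rm − r̄m) / 5 = 7.9112
Var(rm) = Σ(rm − r̄m)² / 5 = 6.6736
β = Cov / Var = 7.9112 / 6.6736 = 1.1854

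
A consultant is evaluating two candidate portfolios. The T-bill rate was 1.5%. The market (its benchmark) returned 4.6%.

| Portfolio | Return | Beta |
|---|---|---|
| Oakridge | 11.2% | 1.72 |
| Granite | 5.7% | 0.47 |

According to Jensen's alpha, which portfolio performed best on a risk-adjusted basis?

Oakridge: α = 11.2% − [1.5% + 1.72 × (4.6% − 1.5%)] = 4.368
Granite: α = 5.7% − [1.5% + 0.47 × (4.6% − 1.5%)] = 2.743
Highest: Oakridge (4.368).

Oakridge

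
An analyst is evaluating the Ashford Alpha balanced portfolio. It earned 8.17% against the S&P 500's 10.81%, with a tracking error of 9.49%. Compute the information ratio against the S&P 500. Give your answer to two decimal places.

IR = (Rp − Rb) / TE = (8.17% − 10.81%) / 9.49% = -2.64% / 9.49% = -0.2782

-0.28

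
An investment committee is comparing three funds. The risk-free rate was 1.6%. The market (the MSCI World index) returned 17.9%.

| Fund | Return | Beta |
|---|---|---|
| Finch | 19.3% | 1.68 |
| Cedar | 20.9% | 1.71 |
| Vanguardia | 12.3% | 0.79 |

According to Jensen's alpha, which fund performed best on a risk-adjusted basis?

Finch: α = 19.3% − [1.6% + 1.68 × (17.9% − 1.6%)] = -9.684
Cedar: α = 20.9% − [1.6% + 1.71 × (17.9% − 1.6%)] = -8.573
Vanguardia: α = 12.3% − [1.6% + 0.79 × (17.9% − 1.6%)] = -2.177
Highest: Vanguardia (-2.177).

Vanguardia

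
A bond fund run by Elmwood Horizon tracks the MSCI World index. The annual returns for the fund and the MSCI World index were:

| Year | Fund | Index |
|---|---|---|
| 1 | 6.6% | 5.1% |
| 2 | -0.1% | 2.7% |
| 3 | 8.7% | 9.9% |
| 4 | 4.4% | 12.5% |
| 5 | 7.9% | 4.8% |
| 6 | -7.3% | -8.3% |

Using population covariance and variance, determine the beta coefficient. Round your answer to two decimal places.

0.70

r̄p = 3.3667%,  r̄m = 4.4500%
Cov = Σ(rp − r̄p)(rm − r̄m) / 6 = 30.5233
Var(rm) = Σ(rm − r̄m)² / 6 = 43.4458
β = Cov / Var = 30.5233 / 43.4458 = 0.7026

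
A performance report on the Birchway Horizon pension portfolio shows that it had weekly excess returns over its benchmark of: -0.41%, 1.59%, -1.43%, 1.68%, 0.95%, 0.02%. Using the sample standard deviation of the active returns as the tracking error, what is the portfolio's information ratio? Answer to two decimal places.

Mean return r̄ = 2.400 / 6 = 0.4000%
Sample σ = √[Σ(r − r̄)² / 5] = √[7.5064 / 5] = √1.5013 = 1.2253%
IR = r̄ / tracking error = 0.4000 / 1.2253 = 0.3265

0.33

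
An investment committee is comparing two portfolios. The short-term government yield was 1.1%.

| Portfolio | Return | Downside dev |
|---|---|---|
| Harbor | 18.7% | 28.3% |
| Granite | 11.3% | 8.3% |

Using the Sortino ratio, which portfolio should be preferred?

Granite

Harbor: Sortino ratio = (18.7% − 1.1%) / 28.3% = 0.622
Granite: Sortino ratio = (11.3% − 1.1%) / 8.3% = 1.229
Highest: Granite (1.229).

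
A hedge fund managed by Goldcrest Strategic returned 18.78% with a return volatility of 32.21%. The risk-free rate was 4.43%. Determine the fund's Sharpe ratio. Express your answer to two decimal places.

Sharpe = (Rp − Rf) / σp = (18.78% − 4.43%) / 32.21% = 14.35% / 32.21% = 0.4455

0.45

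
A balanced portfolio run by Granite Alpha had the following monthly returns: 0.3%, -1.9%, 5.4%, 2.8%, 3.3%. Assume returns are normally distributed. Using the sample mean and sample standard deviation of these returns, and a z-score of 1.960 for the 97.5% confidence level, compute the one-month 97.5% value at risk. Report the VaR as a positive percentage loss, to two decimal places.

3.56

Mean return r̄ = 9.90 / 5 = 1.9800%
Σ(r − r̄)² = (0.3 − 1.9800)² + (-1.9 − 1.9800)² + … = 31.9880
σ = √[31.9880 / 4] = 2.8279%
VaR = −(r̄ − z·σ) = −(1.9800 − 1.960 × 2.8279) = −(-3.5627) = 3.5627%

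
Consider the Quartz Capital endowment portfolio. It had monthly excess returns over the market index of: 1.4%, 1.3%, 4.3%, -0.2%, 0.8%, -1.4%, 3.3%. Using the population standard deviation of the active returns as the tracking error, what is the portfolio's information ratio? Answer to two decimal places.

r̄ = (1.4 + 1.3 + 4.3 − 0.2 + 0.8 − 1.4 + 3.3) / 7 = 9.50 / 7 = 1.3571%
Σ(r − r̄)² = 22.7771; population σ = √(22.7771/7) = 1.8038%
IR = r̄ / tracking error = 1.3571 / 1.8038 = 0.7524

0.75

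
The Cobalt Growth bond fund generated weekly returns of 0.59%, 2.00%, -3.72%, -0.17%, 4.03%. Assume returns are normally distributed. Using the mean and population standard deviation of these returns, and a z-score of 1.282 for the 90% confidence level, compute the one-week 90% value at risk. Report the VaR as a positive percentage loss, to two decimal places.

2.75

r̄ = (0.59 + 2 − 3.72 − 0.17 + 4.03) / 5 = 2.730 / 5 = 0.5460%
Σ(r − r̄)² = (0.59 − 0.5460)² + (2 − 0.5460)² + … = 32.9657
σ = √[32.9657 / 5] = 2.5677%
VaR = −(r̄ − z·σ) = −(0.5460 − 1.282 × 2.5677) = −(-2.7458) = 2.7458%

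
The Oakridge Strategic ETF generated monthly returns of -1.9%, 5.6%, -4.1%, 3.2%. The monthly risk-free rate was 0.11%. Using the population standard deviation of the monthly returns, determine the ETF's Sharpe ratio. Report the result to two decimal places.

μ = (-1.9 + 5.6 − 4.1 + 3.2) / 4 = 0.7000%
Σ(r − μ)² = (-1.9 − 0.7000)² + (5.6 − 0.7000)² + … = 60.0600
σ = √[60.0600 / 4] = 3.8749%
Sharpe = (μ − rf) / σ = (0.7000 − 0.11) / 3.8749 = 0.5900 / 3.8749 = 0.1523

0.15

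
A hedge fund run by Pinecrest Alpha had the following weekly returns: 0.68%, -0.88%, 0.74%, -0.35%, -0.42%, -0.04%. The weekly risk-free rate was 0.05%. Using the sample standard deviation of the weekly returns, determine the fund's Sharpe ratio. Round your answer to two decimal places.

-0.15

μ = (0.68 − 0.88 + 0.74 − 0.35 − 0.42 − 0.04) / 6 = -0.0450%
Σ(r − μ)² = (0.68 − (-0.0450))² + (-0.88 − (-0.0450))² + (0.74 − (-0.0450))² + … = 2.0728
σ = √[2.0728 / 5] = 0.6439%
Sharpe = (μ − rf) / σ = (-0.0450 − 0.05) / 0.6439 = -0.0950 / 0.6439 = -0.1475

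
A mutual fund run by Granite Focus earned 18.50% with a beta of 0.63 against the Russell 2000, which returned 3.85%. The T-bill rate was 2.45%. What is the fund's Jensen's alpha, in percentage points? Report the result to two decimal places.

15.17

CAPM expected return = Rf + β(Rm − Rf) = 2.45% + 0.63 × (3.85% − 2.45%) = 2.45 + 0.63 × 1.40 = 3.3320%
Jensen's α = Rp − E[R] = 18.50% − 3.3320% = 15.1680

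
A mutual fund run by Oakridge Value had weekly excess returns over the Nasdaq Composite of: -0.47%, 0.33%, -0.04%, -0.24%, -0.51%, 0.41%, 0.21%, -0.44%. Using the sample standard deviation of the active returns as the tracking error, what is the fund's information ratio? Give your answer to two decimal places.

Mean return r̄ = -0.750 / 8 = -0.0938%
Σ(r − r̄)² = (-0.47 − (-0.0938))² + (0.33 − (-0.0938))² + (-0.04 − (-0.0938))² + … = 0.9846
σ = √[0.9846 / 7] = 0.3750%
IR = r̄ / tracking error = -0.0938 / 0.3750 = -0.2501

-0.25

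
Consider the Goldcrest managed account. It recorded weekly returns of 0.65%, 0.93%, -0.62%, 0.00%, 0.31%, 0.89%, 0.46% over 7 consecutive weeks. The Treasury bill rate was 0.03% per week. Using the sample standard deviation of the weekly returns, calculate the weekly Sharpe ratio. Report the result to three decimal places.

Mean return μ = 2.620 / 7 = 0.3743%
Sample σ = √[Σ(r − μ)² / 6] = √[1.7910 / 6] = √0.2985 = 0.5464%
Sharpe = (μ − rf) / σ = (0.3743 − 0.03) / 0.5464 = 0.3443 / 0.5464 = 0.6301

0.630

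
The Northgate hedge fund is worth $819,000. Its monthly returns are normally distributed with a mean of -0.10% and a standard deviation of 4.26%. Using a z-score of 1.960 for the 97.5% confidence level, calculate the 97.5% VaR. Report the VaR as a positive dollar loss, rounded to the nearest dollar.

$69,202

Return at the 97.5% tail: μ − z·σ = -0.10% − 1.960 × 4.26% = -0.1 − 8.3496 = -8.4496%
VaR = −(-8.4496%) × $819,000 = 8.4496% × $819,000 = $69,202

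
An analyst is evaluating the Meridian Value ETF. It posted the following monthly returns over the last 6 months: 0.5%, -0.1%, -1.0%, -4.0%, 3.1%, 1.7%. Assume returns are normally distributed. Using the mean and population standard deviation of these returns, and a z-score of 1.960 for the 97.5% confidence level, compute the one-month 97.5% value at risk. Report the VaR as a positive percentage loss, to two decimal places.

4.33

r̄ = (0.5 − 0.1 − 1 − 4 + 3.1 + 1.7) / 6 = 0.20 / 6 = 0.0333%
Population σ = √[Σ(r − r̄)² / 6] = √[29.7533 / 6] = √4.9589 = 2.2269%
VaR = −(r̄ − z·σ) = −(0.0333 − 1.960 × 2.2269) = −(-4.3314) = 4.3314%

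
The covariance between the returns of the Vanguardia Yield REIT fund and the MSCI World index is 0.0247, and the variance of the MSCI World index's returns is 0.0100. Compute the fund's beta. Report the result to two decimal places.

β = Cov(Rp, Rm) / Var(Rm) = 0.0247 / 0.0100 = 2.4700

2.47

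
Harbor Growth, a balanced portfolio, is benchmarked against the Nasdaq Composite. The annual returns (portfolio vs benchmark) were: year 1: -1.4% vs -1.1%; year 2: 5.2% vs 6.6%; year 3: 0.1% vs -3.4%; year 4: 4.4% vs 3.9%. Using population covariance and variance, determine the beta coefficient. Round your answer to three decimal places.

0.643

r̄p = 2.0750%,  r̄m = 1.5000%
Cov = Σ(rp − r̄p)(rm − r̄m) / 4 = 10.0575
Var(rm) = Σ(rm − r̄m)² / 4 = 15.6350
β = Cov / Var = 10.0575 / 15.6350 = 0.6433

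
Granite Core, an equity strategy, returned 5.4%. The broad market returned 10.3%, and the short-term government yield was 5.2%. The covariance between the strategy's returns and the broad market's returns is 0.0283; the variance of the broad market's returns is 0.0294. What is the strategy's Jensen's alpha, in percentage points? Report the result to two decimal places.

β = Cov / Var = 0.0283 / 0.0294 = 0.9626
E[R] = Rf + β(Rm − Rf) = 5.2% + 0.9626 × (10.3% − 5.2%) = 10.1093%
α = Rp − E[R] = 5.4% − 10.1093% = -4.7093

-4.71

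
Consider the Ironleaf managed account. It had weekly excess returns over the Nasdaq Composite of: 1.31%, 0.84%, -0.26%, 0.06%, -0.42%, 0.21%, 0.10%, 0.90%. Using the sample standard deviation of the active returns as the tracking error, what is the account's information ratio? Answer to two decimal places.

Mean return r̄ = 2.740 / 8 = 0.3425%
Sample std dev = √[2.5950 / 7] = 0.6089%
IR = r̄ / tracking error = 0.3425 / 0.6089 = 0.5625

0.56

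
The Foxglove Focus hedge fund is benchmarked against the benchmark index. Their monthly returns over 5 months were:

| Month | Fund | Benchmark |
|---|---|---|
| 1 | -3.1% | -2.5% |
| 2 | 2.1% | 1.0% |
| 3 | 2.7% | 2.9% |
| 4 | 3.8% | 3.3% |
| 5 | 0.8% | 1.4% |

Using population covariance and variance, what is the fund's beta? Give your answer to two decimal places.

r̄p = 1.2600%,  r̄m = 1.2200%
Cov = Σ(rp − r̄p)(rm − r̄m) / 5 = 4.7308
Var(rm) = Σ(rm − r̄m)² / 5 = 4.2136
β = Cov / Var = 4.7308 / 4.2136 = 1.1227

1.12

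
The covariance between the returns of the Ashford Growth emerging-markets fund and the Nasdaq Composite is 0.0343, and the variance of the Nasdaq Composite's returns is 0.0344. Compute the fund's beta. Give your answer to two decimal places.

1.00

β = Cov(Rp, Rm) / Var(Rm) = 0.0343 / 0.0344 = 0.9971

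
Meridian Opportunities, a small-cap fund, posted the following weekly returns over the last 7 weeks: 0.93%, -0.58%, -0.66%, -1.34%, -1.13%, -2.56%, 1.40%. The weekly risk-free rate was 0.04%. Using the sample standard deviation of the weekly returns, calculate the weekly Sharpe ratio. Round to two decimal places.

r̄ = (0.93 − 0.58 − 0.66 − 1.34 − 1.13 − 2.56 + 1.4) / 7 = -0.5629%
Σ(r − r̄)² = 11.0053; sample σ = √(11.0053/6) = 1.3543%
Sharpe = (r̄ − rf) / σ = (-0.5629 − 0.04) / 1.3543 = -0.6029 / 1.3543 = -0.4452

-0.45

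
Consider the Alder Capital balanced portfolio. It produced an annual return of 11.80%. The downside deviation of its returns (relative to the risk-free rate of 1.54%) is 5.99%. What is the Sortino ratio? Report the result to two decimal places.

1.71

Sortino = (Rp − Rf) / σd = (11.80% − 1.54%) / 5.99% = 10.26% / 5.99% = 1.7129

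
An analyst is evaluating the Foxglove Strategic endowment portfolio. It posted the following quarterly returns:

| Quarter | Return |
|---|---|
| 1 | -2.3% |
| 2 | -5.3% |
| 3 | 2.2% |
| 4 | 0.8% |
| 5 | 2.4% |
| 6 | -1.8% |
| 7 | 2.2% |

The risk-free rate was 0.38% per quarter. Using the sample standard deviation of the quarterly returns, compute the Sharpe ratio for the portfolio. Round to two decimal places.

-0.22

r̄ = (-2.3 − 5.3 + 2.2 + 0.8 + 2.4 − 1.8 + 2.2) / 7 = -0.2571%
Sample std dev = √[52.2371 / 6] = 2.9506%
Sharpe = (r̄ − rf) / σ = (-0.2571 − 0.38) / 2.9506 = -0.6371 / 2.9506 = -0.2159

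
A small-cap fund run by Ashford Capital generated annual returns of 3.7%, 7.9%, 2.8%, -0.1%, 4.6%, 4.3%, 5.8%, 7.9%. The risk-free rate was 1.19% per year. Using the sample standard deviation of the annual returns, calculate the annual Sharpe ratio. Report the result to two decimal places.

μ = (3.7 + 7.9 + 2.8 − 0.1 + 4.6 + 4.3 + 5.8 + 7.9) / 8 = 36.90 / 8 = 4.6125%
Sample std dev = √[49.4488 / 7] = 2.6578%
Sharpe = (μ − rf) / σ = (4.6125 − 1.19) / 2.6578 = 3.4225 / 2.6578 = 1.2877

1.29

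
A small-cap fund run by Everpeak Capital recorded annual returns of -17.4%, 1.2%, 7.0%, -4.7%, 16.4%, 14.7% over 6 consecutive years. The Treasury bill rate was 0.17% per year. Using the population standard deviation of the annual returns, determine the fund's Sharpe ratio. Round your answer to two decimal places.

r̄ = (-17.4 + 1.2 + 7 − 4.7 + 16.4 + 14.7) / 6 = 17.20 / 6 = 2.8667%
Population σ = √[Σ(r − r̄)² / 6] = √[811.0333 / 6] = √135.1722 = 11.6264%
Sharpe = (r̄ − rf) / σ = (2.8667 − 0.17) / 11.6264 = 2.6967 / 11.6264 = 0.2319

0.23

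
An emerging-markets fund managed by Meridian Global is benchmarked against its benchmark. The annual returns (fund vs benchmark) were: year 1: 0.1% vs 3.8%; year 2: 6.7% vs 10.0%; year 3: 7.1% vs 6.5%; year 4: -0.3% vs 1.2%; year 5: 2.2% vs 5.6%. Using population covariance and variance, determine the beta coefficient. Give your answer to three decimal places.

0.935

r̄p = 3.1600%,  r̄m = 5.4200%
Cov = Σ(rp − r̄p)(rm − r̄m) / 5 = 7.9708
Var(rm) = Σ(rm − r̄m)² / 5 = 8.5216
β = Cov / Var = 7.9708 / 8.5216 = 0.9354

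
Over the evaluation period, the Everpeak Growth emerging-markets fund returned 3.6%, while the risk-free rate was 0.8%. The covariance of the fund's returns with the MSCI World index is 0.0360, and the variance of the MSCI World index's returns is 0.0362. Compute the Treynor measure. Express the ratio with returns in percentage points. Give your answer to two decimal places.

β = Cov / Var = 0.0360 / 0.0362 = 0.9945
Treynor = (Rp − Rf) / β = (3.6% − 0.8%) / 0.9945 = 2.80 / 0.9945 = 2.8155

2.82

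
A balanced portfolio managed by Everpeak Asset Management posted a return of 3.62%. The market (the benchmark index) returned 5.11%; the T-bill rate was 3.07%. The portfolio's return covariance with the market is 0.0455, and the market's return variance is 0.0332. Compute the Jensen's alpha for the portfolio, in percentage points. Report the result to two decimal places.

-2.25

β = Cov / Var = 0.0455 / 0.0332 = 1.3705
E[R] = Rf + β(Rm − Rf) = 3.07% + 1.3705 × (5.11% − 3.07%) = 5.8658%
α = Rp − E[R] = 3.62% − 5.8658% = -2.2458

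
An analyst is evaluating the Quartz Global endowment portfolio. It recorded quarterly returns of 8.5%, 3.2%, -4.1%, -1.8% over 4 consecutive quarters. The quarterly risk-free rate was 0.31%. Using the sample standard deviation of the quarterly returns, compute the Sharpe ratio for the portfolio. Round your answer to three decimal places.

Mean return r̄ = 5.80 / 4 = 1.4500%
Sample σ = √[Σ(r − r̄)² / 3] = √[94.1300 / 3] = √31.3767 = 5.6015%
Sharpe = (r̄ − rf) / σ = (1.4500 − 0.31) / 5.6015 = 1.1400 / 5.6015 = 0.2035

0.204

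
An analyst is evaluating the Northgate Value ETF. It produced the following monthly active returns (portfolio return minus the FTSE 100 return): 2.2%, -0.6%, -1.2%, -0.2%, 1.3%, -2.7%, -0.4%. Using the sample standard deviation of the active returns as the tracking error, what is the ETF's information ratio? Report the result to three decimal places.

μ = (2.2 − 0.6 − 1.2 − 0.2 + 1.3 − 2.7 − 0.4) / 7 = -1.60 / 7 = -0.2286%
Sample std dev = √[15.4543 / 6] = 1.6049%
IR = μ / tracking error = -0.2286 / 1.6049 = -0.1424

-0.142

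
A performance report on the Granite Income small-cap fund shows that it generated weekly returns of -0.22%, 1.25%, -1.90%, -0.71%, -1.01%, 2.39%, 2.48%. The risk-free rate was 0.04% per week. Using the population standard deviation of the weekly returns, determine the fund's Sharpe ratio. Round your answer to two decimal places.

r̄ = (-0.22 + 1.25 − 1.9 − 0.71 − 1.01 + 2.39 + 2.48) / 7 = 0.3257%
Σ(r − r̄)² = (-0.22 − 0.3257)² + (1.25 − 0.3257)² + (-1.9 − 0.3257)² + … = 17.8650
σ = √[17.8650 / 7] = 1.5975%
Sharpe = (r̄ − rf) / σ = (0.3257 − 0.04) / 1.5975 = 0.2857 / 1.5975 = 0.1788

0.18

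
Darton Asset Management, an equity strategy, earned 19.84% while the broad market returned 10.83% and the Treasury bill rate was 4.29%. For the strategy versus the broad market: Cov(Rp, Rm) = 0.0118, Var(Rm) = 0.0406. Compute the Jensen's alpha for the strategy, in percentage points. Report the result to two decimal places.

13.65

β = Cov / Var = 0.0118 / 0.0406 = 0.2906
E[R] = Rf + β(Rm − Rf) = 4.29% + 0.2906 × (10.83% − 4.29%) = 6.1905%
α = Rp − E[R] = 19.84% − 6.1905% = 13.6495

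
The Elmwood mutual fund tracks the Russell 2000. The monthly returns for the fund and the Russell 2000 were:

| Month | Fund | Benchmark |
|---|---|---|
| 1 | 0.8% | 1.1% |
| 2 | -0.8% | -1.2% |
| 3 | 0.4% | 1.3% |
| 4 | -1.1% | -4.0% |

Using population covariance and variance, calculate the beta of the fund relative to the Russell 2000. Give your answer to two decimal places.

r̄p = -0.1750%,  r̄m = -0.7000%
Cov = Σ(rp − r̄p)(rm − r̄m) / 4 = 1.5675
Var(rm) = Σ(rm − r̄m)² / 4 = 4.5950
β = Cov / Var = 1.5675 / 4.5950 = 0.3411

0.34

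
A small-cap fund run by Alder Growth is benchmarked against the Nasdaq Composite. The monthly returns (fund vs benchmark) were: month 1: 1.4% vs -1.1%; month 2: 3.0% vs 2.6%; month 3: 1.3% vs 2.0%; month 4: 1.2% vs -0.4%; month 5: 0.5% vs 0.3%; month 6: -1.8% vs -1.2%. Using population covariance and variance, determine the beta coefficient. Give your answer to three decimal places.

r̄p = 0.9333%,  r̄m = 0.3667%
Cov = Σ(rp − r̄p)(rm − r̄m) / 6 = 1.4394
Var(rm) = Σ(rm − r̄m)² / 6 = 2.1422
β = Cov / Var = 1.4394 / 2.1422 = 0.6719

0.672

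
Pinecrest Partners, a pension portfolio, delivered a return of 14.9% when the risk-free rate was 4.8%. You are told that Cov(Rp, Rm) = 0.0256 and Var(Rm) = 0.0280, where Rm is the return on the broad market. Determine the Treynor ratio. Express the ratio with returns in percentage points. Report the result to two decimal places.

11.05

β = Cov / Var = 0.0256 / 0.0280 = 0.9143
Treynor = (Rp − Rf) / β = (14.9% − 4.8%) / 0.9143 = 10.10 / 0.9143 = 11.0467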